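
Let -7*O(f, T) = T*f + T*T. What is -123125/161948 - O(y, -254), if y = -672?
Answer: 38089955517/1133636 ≈ 33600.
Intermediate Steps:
O(f, T) = -T**2/7 - T*f/7 (O(f, T) = -(T*f + T*T)/7 = -(T*f + T**2)/7 = -(T**2 + T*f)/7 = -T**2/7 - T*f/7)
-123125/161948 - O(y, -254) = -123125/161948 - (-1)*(-254)*(-254 - 672)/7 = -123125*1/161948 - (-1)*(-254)*(-926)/7 = -123125/161948 - 1*(-235204/7) = -123125/161948 + 235204/7 = 38089955517/1133636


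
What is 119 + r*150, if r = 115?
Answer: 17369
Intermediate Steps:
119 + r*150 = 119 + 115*150 = 119 + 17250 = 17369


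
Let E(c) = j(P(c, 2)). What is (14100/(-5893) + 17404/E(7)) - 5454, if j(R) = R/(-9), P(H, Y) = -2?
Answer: 429373452/5893 ≈ 72862.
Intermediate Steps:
j(R) = -R/9 (j(R) = R*(-⅑) = -R/9)
E(c) = 2/9 (E(c) = -⅑*(-2) = 2/9)
(14100/(-5893) + 17404/E(7)) - 5454 = (14100/(-5893) + 17404/(2/9)) - 5454 = (14100*(-1/5893) + 17404*(9/2)) - 5454 = (-14100/5893 + 78318) - 5454 = 461513874/5893 - 5454 = 429373452/5893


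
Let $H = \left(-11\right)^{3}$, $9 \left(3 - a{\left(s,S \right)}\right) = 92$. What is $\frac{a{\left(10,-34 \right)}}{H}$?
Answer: $\frac{65}{11979} \approx 0.0054262$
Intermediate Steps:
$a{\left(s,S \right)} = - \frac{65}{9}$ ($a{\left(s,S \right)} = 3 - \frac{92}{9} = - \frac{65}{9}$)
$H = -1331$
$\frac{a{\left(10,-34 \right)}}{H} = - \frac{65}{9 \left(-1331\right)} = \left(- \frac{65}{9}\right) \left(- \frac{1}{1331}\right) = \frac{65}{11979}$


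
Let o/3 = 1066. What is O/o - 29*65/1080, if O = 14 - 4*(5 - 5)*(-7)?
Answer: -200437/115128 ≈ -1.7410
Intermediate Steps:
o = 3198 (o = 3*1066 = 3198)
O = 14 (O = 14 - 4*0*(-7) = 14 + 0*(-7) = 14 + 0 = 14)
O/o - 29*65/1080 = 14/3198 - 29*65/1080 = 14*(1/3198) - 1885*1/1080 = 7/1599 - 377/216 = -200437/115128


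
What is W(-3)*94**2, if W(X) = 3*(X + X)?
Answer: -159048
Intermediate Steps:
W(X) = 6*X (W(X) = 3*(2*X) = 6*X)
W(-3)*94**2 = (6*(-3))*94**2 = -18*8836 = -159048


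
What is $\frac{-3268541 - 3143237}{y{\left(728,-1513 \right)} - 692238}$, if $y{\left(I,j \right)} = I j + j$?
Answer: $\frac{337462}{94485} \approx 3.5716$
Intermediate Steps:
$y{\left(I,j \right)} = j + I j$
$\frac{-3268541 - 3143237}{y{\left(728,-1513 \right)} - 692238} = \frac{-3268541 - 3143237}{- 1513 \left(1 + 728\right) - 692238} = - \frac{6411778}{\left(-1513\right) 729 - 692238} = - \frac{6411778}{-1102977 - 692238} = - \frac{6411778}{-1795215} = \left(-6411778\right) \left(- \frac{1}{1795215}\right) = \frac{337462}{94485}$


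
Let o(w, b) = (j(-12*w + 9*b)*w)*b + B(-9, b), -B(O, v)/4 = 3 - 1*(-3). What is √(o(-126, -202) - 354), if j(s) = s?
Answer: 3*I*√865410 ≈ 2790.8*I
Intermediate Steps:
B(O, v) = -24 (B(O, v) = -4*(3 - 1*(-3)) = -4*(3 + 3) = -4*6 = -24)
o(w, b) = -24 + b*w*(-12*w + 9*b) (o(w, b) = ((-12*w + 9*b)*w)*b - 24 = (w*(-12*w + 9*b))*b - 24 = b*w*(-12*w + 9*b) - 24 = -24 + b*w*(-12*w + 9*b))
√(o(-126, -202) - 354) = √((-24 + 3*(-202)*(-126)*(-4*(-126) + 3*(-202))) - 354) = √((-24 + 3*(-202)*(-126)*(504 - 606)) - 354) = √((-24 + 3*(-202)*(-126)*(-102)) - 354) = √((-24 - 7788312) - 354) = √(-7788336 - 354) = √(-7788690) = 3*I*√865410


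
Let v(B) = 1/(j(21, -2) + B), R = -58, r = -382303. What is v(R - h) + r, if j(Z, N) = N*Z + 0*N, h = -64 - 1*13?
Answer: -8792970/23 ≈ -3.8230e+5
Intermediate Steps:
h = -77 (h = -64 - 13 = -77)
j(Z, N) = N*Z (j(Z, N) = N*Z + 0 = N*Z)
v(B) = 1/(-42 + B) (v(B) = 1/(-2*21 + B) = 1/(-42 + B))
v(R - h) + r = 1/(-42 + (-58 - 1*(-77))) - 382303 = 1/(-42 + (-58 + 77)) - 382303 = 1/(-42 + 19) - 382303 = 1/(-23) - 382303 = -1/23 - 382303 = -8792970/23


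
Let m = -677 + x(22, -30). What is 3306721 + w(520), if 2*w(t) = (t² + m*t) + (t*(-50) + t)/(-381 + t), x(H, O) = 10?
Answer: 454308899/139 ≈ 3.2684e+6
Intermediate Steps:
m = -667 (m = -677 + 10 = -667)
w(t) = t²/2 - 667*t/2 - 49*t/(2*(-381 + t)) (w(t) = ((t² - 667*t) + (t*(-50) + t)/(-381 + t))/2 = ((t² - 667*t) + (-50*t + t)/(-381 + t))/2 = ((t² - 667*t) + (-49*t)/(-381 + t))/2 = ((t² - 667*t) - 49*t/(-381 + t))/2 = (t² - 667*t - 49*t/(-381 + t))/2 = t²/2 - 667*t/2 - 49*t/(2*(-381 + t)))
3306721 + w(520) = 3306721 + (½)*520*(254078 + 520² - 1048*520)/(-381 + 520) = 3306721 + (½)*520*(254078 + 270400 - 544960)/139 = 3306721 + (½)*520*(1/139)*(-20482) = 3306721 - 5325320/139 = 454308899/139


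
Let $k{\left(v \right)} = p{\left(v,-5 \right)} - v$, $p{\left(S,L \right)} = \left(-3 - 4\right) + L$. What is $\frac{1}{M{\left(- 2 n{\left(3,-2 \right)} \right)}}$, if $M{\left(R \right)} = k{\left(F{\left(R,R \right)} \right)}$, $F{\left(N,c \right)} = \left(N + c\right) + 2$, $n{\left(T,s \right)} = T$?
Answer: $- \frac{1}{2} \approx -0.5$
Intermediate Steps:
$p{\left(S,L \right)} = -7 + L$
$F{\left(N,c \right)} = 2 + N + c$
$k{\left(v \right)} = -12 - v$ ($k{\left(v \right)} = \left(-7 - 5\right) - v = -12 - v$)
$M{\left(R \right)} = -14 - 2 R$ ($M{\left(R \right)} = -12 - \left(2 + R + R\right) = -12 - \left(2 + 2 R\right) = -14 - 2 R$)
$\frac{1}{M{\left(- 2 n{\left(3,-2 \right)} \right)}} = \frac{1}{-14 - 2 \left(\left(-2\right) 3\right)} = \frac{1}{-14 - -12} = \frac{1}{-14 + 12} = \frac{1}{-2} = - \frac{1}{2}$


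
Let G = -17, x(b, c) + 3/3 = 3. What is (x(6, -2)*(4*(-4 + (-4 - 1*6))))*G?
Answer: 1904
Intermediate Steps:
x(b, c) = 2 (x(b, c) = -1 + 3 = 2)
(x(6, -2)*(4*(-4 + (-4 - 1*6))))*G = (2*(4*(-4 + (-4 - 1*6))))*(-17) = (2*(4*(-4 + (-4 - 6))))*(-17) = (2*(4*(-4 - 10)))*(-17) = (2*(4*(-14)))*(-17) = (2*(-56))*(-17) = -112*(-17) = 1904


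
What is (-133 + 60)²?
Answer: 5329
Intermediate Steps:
(-133 + 60)² = (-73)² = 5329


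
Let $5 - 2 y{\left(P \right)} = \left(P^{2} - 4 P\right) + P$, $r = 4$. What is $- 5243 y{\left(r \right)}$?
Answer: $- \frac{5243}{2} \approx -2621.5$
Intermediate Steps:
$y{\left(P \right)} = \frac{5}{2} - \frac{P^{2}}{2} + \frac{3 P}{2}$ ($y{\left(P \right)} = \frac{5}{2} - \frac{\left(P^{2} - 4 P\right) + P}{2} = \frac{5}{2} - \frac{P^{2} - 3 P}{2} = \frac{5}{2} - \left(\frac{P^{2}}{2} - \frac{3 P}{2}\right) = \frac{5}{2} - \frac{P^{2}}{2} + \frac{3 P}{2}$)
$- 5243 y{\left(r \right)} = - 5243 \left(\frac{5}{2} - \frac{4^{2}}{2} + \frac{3}{2} \cdot 4\right) = - 5243 \left(\frac{5}{2} - 8 + 6\right) = \left(-5243\right) \frac{1}{2} = - \frac{5243}{2}$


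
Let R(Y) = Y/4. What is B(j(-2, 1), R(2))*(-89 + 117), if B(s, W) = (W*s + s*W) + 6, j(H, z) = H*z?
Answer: 112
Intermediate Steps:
R(Y) = Y/4 (R(Y) = Y*(¼) = Y/4)
B(s, W) = 6 + 2*W*s (B(s, W) = (W*s + W*s) + 6 = 2*W*s + 6 = 6 + 2*W*s)
B(j(-2, 1), R(2))*(-89 + 117) = (6 + 2*((¼)*2)*(-2*1))*(-89 + 117) = (6 + 2*(½)*(-2))*28 = (6 - 2)*28 = 4*28 = 112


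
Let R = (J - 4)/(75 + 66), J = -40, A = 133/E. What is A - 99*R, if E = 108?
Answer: 163067/5076 ≈ 32.125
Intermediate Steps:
A = 133/108 ≈ 1.2315
R = -44/141 (R = (-40 - 4)/(75 + 66) = -44/141 ≈ -0.31206)
A - 99*R = 133/108 - 99*(-44/141) = 133/108 + 1452/47 = 163067/5076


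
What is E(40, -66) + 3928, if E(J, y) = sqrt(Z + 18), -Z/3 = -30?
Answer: 3928 + 6*sqrt(3) ≈ 3938.4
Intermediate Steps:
Z = 90 (Z = -3*(-30) = 90)
E(J, y) = 6*sqrt(3) (E(J, y) = sqrt(90 + 18) = sqrt(108) = 6*sqrt(3))
E(40, -66) + 3928 = 6*sqrt(3) + 3928 = 3928 + 6*sqrt(3)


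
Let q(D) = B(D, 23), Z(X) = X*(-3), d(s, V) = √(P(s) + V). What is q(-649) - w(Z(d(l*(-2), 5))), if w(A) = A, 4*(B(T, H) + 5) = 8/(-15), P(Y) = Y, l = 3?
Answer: -77/15 + 3*I ≈ -5.1333 + 3.0*I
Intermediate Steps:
d(s, V) = √(V + s) (d(s, V) = √(s + V) = √(V + s))
B(T, H) = -77/15 (B(T, H) = -5 + (8/(-15))/4 = -5 + (8*(-1/15))/4 = -5 + (¼)*(-8/15) = -5 - 2/15 = -77/15)
Z(X) = -3*X
q(D) = -77/15
q(-649) - w(Z(d(l*(-2), 5))) = -77/15 - (-3)*√(5 + 3*(-2)) = -77/15 - (-3)*√(5 - 6) = -77/15 - (-3)*√(-1) = -77/15 - (-3)*I = -77/15 + 3*I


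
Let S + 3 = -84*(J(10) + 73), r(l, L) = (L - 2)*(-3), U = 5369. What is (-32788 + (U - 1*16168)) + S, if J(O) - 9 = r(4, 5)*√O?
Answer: -50478 + 756*√10 ≈ -48087.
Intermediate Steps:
r(l, L) = 6 - 3*L (r(l, L) = (-2 + L)*(-3) = 6 - 3*L)
J(O) = 9 - 9*√O (J(O) = 9 + (6 - 3*5)*√O = 9 + (6 - 15)*√O = 9 - 9*√O)
S = -6891 + 756*√10 (S = -3 - 84*((9 - 9*√10) + 73) = -3 - 84*(82 - 9*√10) = -3 + (-6888 + 756*√10) = -6891 + 756*√10 ≈ -4500.3)
(-32788 + (U - 1*16168)) + S = (-32788 + (5369 - 1*16168)) + (-6891 + 756*√10) = (-32788 + (5369 - 16168)) + (-6891 + 756*√10) = (-32788 - 10799) + (-6891 + 756*√10) = -43587 + (-6891 + 756*√10) = -50478 + 756*√10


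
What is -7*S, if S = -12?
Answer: 84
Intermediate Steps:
-7*S = -7*(-12) = 84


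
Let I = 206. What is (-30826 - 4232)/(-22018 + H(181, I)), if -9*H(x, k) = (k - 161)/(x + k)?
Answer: 13567446/8520971 ≈ 1.5922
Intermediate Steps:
H(x, k) = -(-161 + k)/(9*(k + x)) (H(x, k) = -(k - 161)/(9*(x + k)) = -(-161 + k)/(9*(k + x)))
(-30826 - 4232)/(-22018 + H(181, I)) = (-30826 - 4232)/(-22018 + (161 - 1*206)/(9*(206 + 181))) = -35058/(-22018 + (⅑)*(161 - 206)/387) = -35058/(-22018 + (⅑)*(1/387)*(-45)) = -35058/(-22018 - 5/387) = -35058/(-8520971/387) = -35058*(-387/8520971) = 13567446/8520971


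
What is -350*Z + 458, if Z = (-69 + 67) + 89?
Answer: -29992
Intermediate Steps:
Z = 87 (Z = -2 + 89 = 87)
-350*Z + 458 = -350*87 + 458 = -30450 + 458 = -29992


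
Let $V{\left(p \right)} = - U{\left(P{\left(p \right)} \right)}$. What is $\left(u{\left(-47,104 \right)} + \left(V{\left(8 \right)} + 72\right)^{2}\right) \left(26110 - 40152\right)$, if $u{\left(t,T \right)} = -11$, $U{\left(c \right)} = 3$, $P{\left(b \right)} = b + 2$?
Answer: $-66699500$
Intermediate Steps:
$P{\left(b \right)} = 2 + b$
$V{\left(p \right)} = -3$ ($V{\left(p \right)} = \left(-1\right) 3 = -3$)
$\left(u{\left(-47,104 \right)} + \left(V{\left(8 \right)} + 72\right)^{2}\right) \left(26110 - 40152\right) = \left(-11 + \left(-3 + 72\right)^{2}\right) \left(26110 - 40152\right) = \left(-11 + 69^{2}\right) \left(-14042\right) = \left(-11 + 4761\right) \left(-14042\right) = 4750 \left(-14042\right) = -66699500$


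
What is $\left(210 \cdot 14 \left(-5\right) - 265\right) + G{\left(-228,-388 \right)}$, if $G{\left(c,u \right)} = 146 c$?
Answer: $-48253$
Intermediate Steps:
$\left(210 \cdot 14 \left(-5\right) - 265\right) + G{\left(-228,-388 \right)} = \left(210 \cdot 14 \left(-5\right) - 265\right) + 146 \left(-228\right) = \left(210 \left(-70\right) - 265\right) - 33288 = \left(-14700 - 265\right) - 33288 = -14965 - 33288 = -48253$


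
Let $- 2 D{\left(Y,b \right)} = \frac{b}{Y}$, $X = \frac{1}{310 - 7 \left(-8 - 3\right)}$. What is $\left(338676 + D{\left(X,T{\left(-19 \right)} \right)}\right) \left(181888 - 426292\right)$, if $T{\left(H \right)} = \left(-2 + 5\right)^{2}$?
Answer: $-82348139538$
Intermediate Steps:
$T{\left(H \right)} = 9$ ($T{\left(H \right)} = 3^{2} = 9$)
$X = \frac{1}{387}$ ($X = \frac{1}{310 - -77} = \frac{1}{310 + 77} = \frac{1}{387} \approx 0.002584$)
$D{\left(Y,b \right)} = - \frac{b}{2 Y}$ ($D{\left(Y,b \right)} = - \frac{b \frac{1}{Y}}{2} = - \frac{b}{2 Y}$)
$\left(338676 + D{\left(X,T{\left(-19 \right)} \right)}\right) \left(181888 - 426292\right) = \left(338676 - \frac{9 \frac{1}{\frac{1}{387}}}{2}\right) \left(181888 - 426292\right) = \left(338676 - \frac{9}{2} \cdot 387\right) \left(-244404\right) = \left(338676 - \frac{3483}{2}\right) \left(-244404\right) = \frac{673869}{2} \left(-244404\right) = -82348139538$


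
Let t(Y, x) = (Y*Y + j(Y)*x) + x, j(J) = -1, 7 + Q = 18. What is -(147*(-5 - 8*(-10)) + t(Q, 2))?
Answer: -11146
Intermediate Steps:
Q = 11 (Q = -7 + 18 = 11)
t(Y, x) = Y**2 (t(Y, x) = (Y*Y - x) + x = (Y**2 - x) + x = Y**2)
-(147*(-5 - 8*(-10)) + t(Q, 2)) = -(147*(-5 - 8*(-10)) + 11**2) = -(147*(-5 + 80) + 121) = -(147*75 + 121) = -(11025 + 121) = -1*11146 = -11146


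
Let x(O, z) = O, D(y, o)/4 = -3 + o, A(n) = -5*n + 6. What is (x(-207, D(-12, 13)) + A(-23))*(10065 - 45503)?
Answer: 3047668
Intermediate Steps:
A(n) = 6 - 5*n
D(y, o) = -12 + 4*o (D(y, o) = 4*(-3 + o) = -12 + 4*o)
(x(-207, D(-12, 13)) + A(-23))*(10065 - 45503) = (-207 + (6 - 5*(-23)))*(10065 - 45503) = (-207 + (6 + 115))*(-35438) = (-207 + 121)*(-35438) = -86*(-35438) = 3047668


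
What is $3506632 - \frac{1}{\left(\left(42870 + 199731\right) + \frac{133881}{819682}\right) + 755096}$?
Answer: $\frac{2867704034323830838}{817794406235} \approx 3.5066 \cdot 10^{6}$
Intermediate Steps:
$3506632 - \frac{1}{\left(\left(42870 + 199731\right) + \frac{133881}{819682}\right) + 755096} = 3506632 - \frac{1}{\left(242601 + 133881 \cdot \frac{1}{819682}\right) + 755096} = 3506632 - \frac{1}{\left(242601 + \frac{133881}{819682}\right) + 755096} = 3506632 - \frac{1}{\frac{198855806763}{819682} + 755096} = 3506632 - \frac{1}{\frac{817794406235}{819682}} = 3506632 - \frac{819682}{817794406235} = \frac{2867704034323830838}{817794406235}$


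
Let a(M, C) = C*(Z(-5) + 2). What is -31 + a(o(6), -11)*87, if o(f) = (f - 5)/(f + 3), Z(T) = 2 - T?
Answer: -8644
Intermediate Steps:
o(f) = (-5 + f)/(3 + f)
a(M, C) = 9*C (a(M, C) = C*((2 - 1*(-5)) + 2) = C*((2 + 5) + 2) = C*(7 + 2) = C*9 = 9*C)
-31 + a(o(6), -11)*87 = -31 + (9*(-11))*87 = -31 - 99*87 = -31 - 8613 = -8644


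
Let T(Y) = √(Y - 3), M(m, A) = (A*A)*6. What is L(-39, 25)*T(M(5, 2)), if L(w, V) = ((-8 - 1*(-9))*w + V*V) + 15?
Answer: 601*√21 ≈ 2754.1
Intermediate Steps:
L(w, V) = 15 + w + V² (L(w, V) = ((-8 + 9)*w + V²) + 15 = (1*w + V²) + 15 = (w + V²) + 15 = 15 + w + V²)
M(m, A) = 6*A² (M(m, A) = A²*6 = 6*A²)
T(Y) = √(-3 + Y)
L(-39, 25)*T(M(5, 2)) = (15 - 39 + 25²)*√(-3 + 6*2²) = (15 - 39 + 625)*√(-3 + 6*4) = 601*√(-3 + 24) = 601*√21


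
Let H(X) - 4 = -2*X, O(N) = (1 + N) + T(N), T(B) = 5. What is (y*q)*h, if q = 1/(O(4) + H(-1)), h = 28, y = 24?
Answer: 42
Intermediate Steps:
O(N) = 6 + N (O(N) = (1 + N) + 5 = 6 + N)
H(X) = 4 - 2*X
q = 1/16 (q = 1/((6 + 4) + (4 - 2*(-1))) = 1/(10 + (4 + 2)) = 1/(10 + 6) = 1/16 ≈ 0.062500)
(y*q)*h = (24*(1/16))*28 = (3/2)*28 = 42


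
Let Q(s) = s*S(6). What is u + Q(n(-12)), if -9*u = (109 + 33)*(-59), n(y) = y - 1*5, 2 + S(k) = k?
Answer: 7766/9 ≈ 862.89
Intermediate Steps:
S(k) = -2 + k
n(y) = -5 + y (n(y) = y - 5 = -5 + y)
Q(s) = 4*s (Q(s) = s*(-2 + 6) = s*4 = 4*s)
u = 8378/9 (u = -(109 + 33)*(-59)/9 = -142*(-59)/9 = -⅑*(-8378) = 8378/9 ≈ 930.89)
u + Q(n(-12)) = 8378/9 + 4*(-5 - 12) = 8378/9 + 4*(-17) = 8378/9 - 68 = 7766/9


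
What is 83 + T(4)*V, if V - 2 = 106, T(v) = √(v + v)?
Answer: 83 + 216*√2 ≈ 388.47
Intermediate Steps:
T(v) = √2*√v (T(v) = √(2*v) = √2*√v)
V = 108 (V = 2 + 106 = 108)
83 + T(4)*V = 83 + (√2*√4)*108 = 83 + (√2*2)*108 = 83 + (2*√2)*108 = 83 + 216*√2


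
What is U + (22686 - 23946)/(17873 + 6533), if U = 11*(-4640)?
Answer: -622841750/12203 ≈ -51040.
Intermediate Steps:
U = -51040
U + (22686 - 23946)/(17873 + 6533) = -51040 + (22686 - 23946)/(17873 + 6533) = -51040 - 1260/24406 = -51040 - 1260*1/24406 = -51040 - 630/12203 = -622841750/12203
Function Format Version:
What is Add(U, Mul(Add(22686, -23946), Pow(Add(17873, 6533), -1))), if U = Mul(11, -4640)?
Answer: Rational(-622841750, 12203) ≈ -51040.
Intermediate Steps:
U = -51040
Add(U, Mul(Add(22686, -23946), Pow(Add(17873, 6533), -1))) = Add(-51040, Mul(Add(22686, -23946), Pow(Add(17873, 6533), -1))) = Add(-51040, Mul(-1260, Pow(24406, -1))) = Add(-51040, Mul(-1260, Rational(1, 24406))) = Add(-51040, Rational(-630, 12203)) = Rational(-622841750, 12203)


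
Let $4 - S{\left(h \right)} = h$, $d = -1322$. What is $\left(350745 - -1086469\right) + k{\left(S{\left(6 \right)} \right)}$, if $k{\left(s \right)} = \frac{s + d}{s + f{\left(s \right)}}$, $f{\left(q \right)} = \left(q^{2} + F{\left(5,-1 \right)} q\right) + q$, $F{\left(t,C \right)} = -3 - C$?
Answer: $1436883$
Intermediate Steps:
$f{\left(q \right)} = q^{2} - q$ ($f{\left(q \right)} = \left(q^{2} + \left(-3 - -1\right) q\right) + q = \left(q^{2} + \left(-3 + 1\right) q\right) + q = \left(q^{2} - 2 q\right) + q = q^{2} - q$)
$S{\left(h \right)} = 4 - h$
$k{\left(s \right)} = \frac{-1322 + s}{s + s \left(-1 + s\right)}$ ($k{\left(s \right)} = \frac{s - 1322}{s + s \left(-1 + s\right)} = \frac{-1322 + s}{s + s \left(-1 + s\right)}$)
$\left(350745 - -1086469\right) + k{\left(S{\left(6 \right)} \right)} = \left(350745 - -1086469\right) + \frac{-1322 + \left(4 - 6\right)}{\left(4 - 6\right)^{2}} = \left(350745 + 1086469\right) + \frac{-1322 + \left(4 - 6\right)}{\left(4 - 6\right)^{2}} = 1437214 + \frac{-1322 - 2}{4} = 1437214 + \frac{1}{4} \left(-1324\right) = 1437214 - 331 = 1436883$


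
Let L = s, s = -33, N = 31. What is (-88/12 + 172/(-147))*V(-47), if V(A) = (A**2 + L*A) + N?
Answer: -4738750/147 ≈ -32236.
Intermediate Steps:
L = -33
V(A) = 31 + A**2 - 33*A (V(A) = (A**2 - 33*A) + 31 = 31 + A**2 - 33*A)
(-88/12 + 172/(-147))*V(-47) = (-88/12 + 172/(-147))*(31 + (-47)**2 - 33*(-47)) = (-88*1/12 + 172*(-1/147))*(31 + 2209 + 1551) = (-22/3 - 172/147)*3791 = -1250/147*3791 = -4738750/147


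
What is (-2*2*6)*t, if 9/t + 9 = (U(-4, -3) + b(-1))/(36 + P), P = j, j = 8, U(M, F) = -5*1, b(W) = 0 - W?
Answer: 594/25 ≈ 23.760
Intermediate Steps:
b(W) = -W
U(M, F) = -5
P = 8
t = -99/100 (t = 9/(-9 + (-5 - 1*(-1))/(36 + 8)) = 9/(-9 + (-5 + 1)/44) = 9/(-9 - 4*1/44) = 9/(-9 - 1/11) = 9/(-100/11) = 9*(-11/100) = -99/100 ≈ -0.99000)
(-2*2*6)*t = (-2*2*6)*(-99/100) = -4*6*(-99/100) = -24*(-99/100) = 594/25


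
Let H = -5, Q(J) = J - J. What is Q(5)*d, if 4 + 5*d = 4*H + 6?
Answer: 0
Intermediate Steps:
Q(J) = 0
d = -18/5 (d = -4/5 + (4*(-5) + 6)/5 = -4/5 + (-20 + 6)/5 = -4/5 + (1/5)*(-14) = -4/5 - 14/5 = -18/5 ≈ -3.6000)
Q(5)*d = 0*(-18/5) = 0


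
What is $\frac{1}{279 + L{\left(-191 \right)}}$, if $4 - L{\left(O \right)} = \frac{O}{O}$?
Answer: $\frac{1}{282} \approx 0.0035461$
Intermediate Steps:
$L{\left(O \right)} = 3$ ($L{\left(O \right)} = 4 - \frac{O}{O} = 4 - 1 = 3$)
$\frac{1}{279 + L{\left(-191 \right)}} = \frac{1}{279 + 3} = \frac{1}{282}$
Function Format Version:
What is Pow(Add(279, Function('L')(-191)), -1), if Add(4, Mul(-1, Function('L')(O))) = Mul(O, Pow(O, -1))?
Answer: Rational(1, 282) ≈ 0.0035461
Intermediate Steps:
Function('L')(O) = 3 (Function('L')(O) = Add(4, Mul(-1, Mul(O, Pow(O, -1)))) = Add(4, Mul(-1, 1)) = Add(4, -1) = 3)
Pow(Add(279, Function('L')(-191)), -1) = Pow(Add(279, 3), -1) = Pow(282, -1) = Rational(1, 282)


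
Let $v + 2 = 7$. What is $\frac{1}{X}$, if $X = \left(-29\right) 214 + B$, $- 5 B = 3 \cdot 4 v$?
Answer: $- \frac{1}{6218} \approx -0.00016082$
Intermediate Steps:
$v = 5$ ($v = -2 + 7 = 5$)
$B = -12$ ($B = - \frac{3 \cdot 4 \cdot 5}{5} = - \frac{12 \cdot 5}{5} = \left(- \frac{1}{5}\right) 60 = -12$)
$X = -6218$ ($X = \left(-29\right) 214 - 12 = -6206 - 12 = -6218$)
$\frac{1}{X} = \frac{1}{-6218} = - \frac{1}{6218}$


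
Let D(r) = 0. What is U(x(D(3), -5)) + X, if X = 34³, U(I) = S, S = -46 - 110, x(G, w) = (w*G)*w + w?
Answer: 39148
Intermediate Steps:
x(G, w) = w + G*w² (x(G, w) = (G*w)*w + w = G*w² + w = w + G*w²)
S = -156
U(I) = -156
X = 39304
U(x(D(3), -5)) + X = -156 + 39304 = 39148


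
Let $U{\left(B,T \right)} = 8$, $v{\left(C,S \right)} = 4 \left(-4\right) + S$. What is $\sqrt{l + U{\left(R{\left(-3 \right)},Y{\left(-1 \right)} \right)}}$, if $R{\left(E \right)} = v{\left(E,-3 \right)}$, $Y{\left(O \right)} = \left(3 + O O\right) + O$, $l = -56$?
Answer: $4 i \sqrt{3} \approx 6.9282 i$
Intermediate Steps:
$v{\left(C,S \right)} = -16 + S$
$Y{\left(O \right)} = 3 + O + O^{2}$ ($Y{\left(O \right)} = \left(3 + O^{2}\right) + O = 3 + O + O^{2}$)
$R{\left(E \right)} = -19$ ($R{\left(E \right)} = -16 - 3 = -19$)
$\sqrt{l + U{\left(R{\left(-3 \right)},Y{\left(-1 \right)} \right)}} = \sqrt{-56 + 8} = \sqrt{-48} = 4 i \sqrt{3}$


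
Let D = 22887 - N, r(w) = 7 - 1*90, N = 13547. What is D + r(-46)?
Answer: 9257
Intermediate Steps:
r(w) = -83 (r(w) = 7 - 90 = -83)
D = 9340 (D = 22887 - 1*13547 = 22887 - 13547 = 9340)
D + r(-46) = 9340 - 83 = 9257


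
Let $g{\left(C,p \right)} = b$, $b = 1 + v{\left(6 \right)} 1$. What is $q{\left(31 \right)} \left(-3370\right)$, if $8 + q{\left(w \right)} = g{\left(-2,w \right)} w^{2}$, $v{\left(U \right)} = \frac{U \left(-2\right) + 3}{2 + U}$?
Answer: $\frac{1727125}{4} \approx 4.3178 \cdot 10^{5}$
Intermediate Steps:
$v{\left(U \right)} = \frac{3 - 2 U}{2 + U}$ ($v{\left(U \right)} = \frac{- 2 U + 3}{2 + U} = \frac{3 - 2 U}{2 + U}$)
$b = - \frac{1}{8}$ ($b = 1 + \frac{3 - 12}{2 + 6} \cdot 1 = 1 + \frac{3 - 12}{8} \cdot 1 = 1 + \frac{1}{8} \left(-9\right) 1 = 1 - \frac{9}{8} = - \frac{1}{8} \approx -0.125$)
$g{\left(C,p \right)} = - \frac{1}{8}$
$q{\left(w \right)} = -8 - \frac{w^{2}}{8}$
$q{\left(31 \right)} \left(-3370\right) = \left(-8 - \frac{31^{2}}{8}\right) \left(-3370\right) = \left(-8 - \frac{961}{8}\right) \left(-3370\right) = \left(- \frac{1025}{8}\right) \left(-3370\right) = \frac{1727125}{4}$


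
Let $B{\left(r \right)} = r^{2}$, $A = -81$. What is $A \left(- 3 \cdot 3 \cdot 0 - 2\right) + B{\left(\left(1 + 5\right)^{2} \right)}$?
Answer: $1458$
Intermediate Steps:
$A \left(- 3 \cdot 3 \cdot 0 - 2\right) + B{\left(\left(1 + 5\right)^{2} \right)} = - 81 \left(- 3 \cdot 3 \cdot 0 - 2\right) + \left(\left(1 + 5\right)^{2}\right)^{2} = - 81 \left(\left(-3\right) 0 - 2\right) + \left(6^{2}\right)^{2} = - 81 \left(0 - 2\right) + 36^{2} = \left(-81\right) \left(-2\right) + 1296 = 162 + 1296 = 1458$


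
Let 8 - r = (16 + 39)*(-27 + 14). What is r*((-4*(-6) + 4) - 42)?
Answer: -10122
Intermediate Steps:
r = 723 (r = 8 - (16 + 39)*(-27 + 14) = 8 - 55*(-13) = 8 - 1*(-715) = 8 + 715 = 723)
r*((-4*(-6) + 4) - 42) = 723*((-4*(-6) + 4) - 42) = 723*((24 + 4) - 42) = 723*(28 - 42) = 723*(-14) = -10122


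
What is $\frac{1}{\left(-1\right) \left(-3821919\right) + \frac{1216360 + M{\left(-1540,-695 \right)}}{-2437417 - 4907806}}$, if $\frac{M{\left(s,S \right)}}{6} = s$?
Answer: $\frac{7345223}{28072846135817} \approx 2.6165 \cdot 10^{-7}$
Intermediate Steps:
$M{\left(s,S \right)} = 6 s$
$\frac{1}{\left(-1\right) \left(-3821919\right) + \frac{1216360 + M{\left(-1540,-695 \right)}}{-2437417 - 4907806}} = \frac{1}{\left(-1\right) \left(-3821919\right) + \frac{1216360 + 6 \left(-1540\right)}{-2437417 - 4907806}} = \frac{1}{3821919 + \frac{1216360 - 9240}{-7345223}} = \frac{1}{3821919 + 1207120 \left(- \frac{1}{7345223}\right)} = \frac{1}{3821919 - \frac{1207120}{7345223}} = \frac{1}{\frac{28072846135817}{7345223}} = \frac{7345223}{28072846135817}$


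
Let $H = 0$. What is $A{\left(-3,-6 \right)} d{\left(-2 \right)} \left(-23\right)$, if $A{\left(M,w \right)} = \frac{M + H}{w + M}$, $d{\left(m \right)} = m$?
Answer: $\frac{46}{3} \approx 15.333$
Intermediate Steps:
$A{\left(M,w \right)} = \frac{M}{M + w}$ ($A{\left(M,w \right)} = \frac{M + 0}{w + M} = \frac{M}{M + w}$)
$A{\left(-3,-6 \right)} d{\left(-2 \right)} \left(-23\right) = - \frac{3}{-3 - 6} \left(-2\right) \left(-23\right) = - \frac{3}{-9} \left(-2\right) \left(-23\right) = \left(-3\right) \left(- \frac{1}{9}\right) \left(-2\right) \left(-23\right) = \frac{1}{3} \left(-2\right) \left(-23\right) = \left(- \frac{2}{3}\right) \left(-23\right) = \frac{46}{3}$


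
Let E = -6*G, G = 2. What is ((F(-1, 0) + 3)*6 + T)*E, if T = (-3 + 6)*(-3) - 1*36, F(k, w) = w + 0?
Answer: 324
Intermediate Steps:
F(k, w) = w
T = -45 (T = 3*(-3) - 36 = -9 - 36 = -45)
E = -12 (E = -6*2 = -12)
((F(-1, 0) + 3)*6 + T)*E = ((0 + 3)*6 - 45)*(-12) = (3*6 - 45)*(-12) = (18 - 45)*(-12) = -27*(-12) = 324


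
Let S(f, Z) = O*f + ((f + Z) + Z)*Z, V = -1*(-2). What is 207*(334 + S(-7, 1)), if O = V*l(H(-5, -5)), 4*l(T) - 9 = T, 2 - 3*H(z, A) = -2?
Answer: 121233/2 ≈ 60617.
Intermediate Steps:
H(z, A) = 4/3 (H(z, A) = ⅔ - ⅓*(-2) = ⅔ + ⅔ = 4/3)
l(T) = 9/4 + T/4
V = 2
O = 31/6 (O = 2*(9/4 + (¼)*(4/3)) = 2*(9/4 + ⅓) = 2*(31/12) = 31/6 ≈ 5.1667)
S(f, Z) = 31*f/6 + Z*(f + 2*Z) (S(f, Z) = 31*f/6 + ((f + Z) + Z)*Z = 31*f/6 + ((Z + f) + Z)*Z = 31*f/6 + (f + 2*Z)*Z = 31*f/6 + Z*(f + 2*Z))
207*(334 + S(-7, 1)) = 207*(334 + (2*1² + (31/6)*(-7) + 1*(-7))) = 207*(334 + (2*1 - 217/6 - 7)) = 207*(334 + (2 - 217/6 - 7)) = 207*(334 - 247/6) = 207*(1757/6) = 121233/2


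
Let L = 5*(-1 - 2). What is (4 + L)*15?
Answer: -165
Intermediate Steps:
L = -15 (L = 5*(-3) = -15)
(4 + L)*15 = (4 - 15)*15 = -11*15 = -165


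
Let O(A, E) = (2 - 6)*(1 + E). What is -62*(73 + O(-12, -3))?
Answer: -5022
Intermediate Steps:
O(A, E) = -4 - 4*E (O(A, E) = -4*(1 + E) = -4 - 4*E)
-62*(73 + O(-12, -3)) = -62*(73 + (-4 - 4*(-3))) = -62*(73 + (-4 + 12)) = -62*(73 + 8) = -62*81 = -5022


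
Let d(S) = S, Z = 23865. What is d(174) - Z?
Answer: -23691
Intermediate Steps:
d(174) - Z = 174 - 1*23865 = 174 - 23865 = -23691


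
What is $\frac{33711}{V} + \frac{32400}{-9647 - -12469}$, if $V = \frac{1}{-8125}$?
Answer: $- \frac{386475529425}{1411} \approx -2.739 \cdot 10^{8}$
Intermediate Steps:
$V = - \frac{1}{8125} \approx -0.00012308$
$\frac{33711}{V} + \frac{32400}{-9647 - -12469} = \frac{33711}{- \frac{1}{8125}} + \frac{32400}{-9647 - -12469} = 33711 \left(-8125\right) + \frac{32400}{-9647 + 12469} = -273901875 + \frac{32400}{2822} = -273901875 + 32400 \cdot \frac{1}{2822} = -273901875 + \frac{16200}{1411} = - \frac{386475529425}{1411}$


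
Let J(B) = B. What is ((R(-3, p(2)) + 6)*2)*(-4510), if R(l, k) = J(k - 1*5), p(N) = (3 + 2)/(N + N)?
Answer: -20295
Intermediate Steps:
p(N) = 5/(2*N) (p(N) = 5/((2*N)) = 5*(1/(2*N)) = 5/(2*N))
R(l, k) = -5 + k (R(l, k) = k - 1*5 = k - 5 = -5 + k)
((R(-3, p(2)) + 6)*2)*(-4510) = (((-5 + (5/2)/2) + 6)*2)*(-4510) = (((-5 + (5/2)*(½)) + 6)*2)*(-4510) = (((-5 + 5/4) + 6)*2)*(-4510) = ((-15/4 + 6)*2)*(-4510) = ((9/4)*2)*(-4510) = (9/2)*(-4510) = -20295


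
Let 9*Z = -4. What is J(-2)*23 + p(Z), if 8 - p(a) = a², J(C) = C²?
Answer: 8084/81 ≈ 99.802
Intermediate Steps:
Z = -4/9 (Z = (⅑)*(-4) = -4/9 ≈ -0.44444)
p(a) = 8 - a²
J(-2)*23 + p(Z) = (-2)²*23 + (8 - (-4/9)²) = 4*23 + (8 - 1*16/81) = 92 + (8 - 16/81) = 92 + 632/81 = 8084/81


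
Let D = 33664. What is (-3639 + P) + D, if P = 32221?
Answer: 62246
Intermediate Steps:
(-3639 + P) + D = (-3639 + 32221) + 33664 = 28582 + 33664 = 62246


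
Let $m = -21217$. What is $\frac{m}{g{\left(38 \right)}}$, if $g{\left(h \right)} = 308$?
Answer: $- \frac{3031}{44} \approx -68.886$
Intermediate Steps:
$\frac{m}{g{\left(38 \right)}} = - \frac{21217}{308} = \left(-21217\right) \frac{1}{308} = - \frac{3031}{44}$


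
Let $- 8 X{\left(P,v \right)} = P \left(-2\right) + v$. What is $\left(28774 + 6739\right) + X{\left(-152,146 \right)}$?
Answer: $\frac{141827}{4} \approx 35457.0$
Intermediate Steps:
$X{\left(P,v \right)} = - \frac{v}{8} + \frac{P}{4}$ ($X{\left(P,v \right)} = - \frac{P \left(-2\right) + v}{8} = - \frac{- 2 P + v}{8} = - \frac{v - 2 P}{8} = - \frac{v}{8} + \frac{P}{4}$)
$\left(28774 + 6739\right) + X{\left(-152,146 \right)} = \left(28774 + 6739\right) + \left(\left(- \frac{1}{8}\right) 146 + \frac{1}{4} \left(-152\right)\right) = 35513 - \frac{225}{4} = \frac{141827}{4}$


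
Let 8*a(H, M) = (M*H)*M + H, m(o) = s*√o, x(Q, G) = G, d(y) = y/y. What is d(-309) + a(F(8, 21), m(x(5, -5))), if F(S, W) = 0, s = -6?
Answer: 1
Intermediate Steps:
d(y) = 1
m(o) = -6*√o
a(H, M) = H/8 + H*M²/8 (a(H, M) = ((M*H)*M + H)/8 = ((H*M)*M + H)/8 = (H*M² + H)/8 = (H + H*M²)/8 = H/8 + H*M²/8)
d(-309) + a(F(8, 21), m(x(5, -5))) = 1 + (⅛)*0*(1 + (-6*I*√5)²) = 1 + (⅛)*0*(1 - 180) = 1 + (⅛)*0*(-179) = 1 + 0 = 1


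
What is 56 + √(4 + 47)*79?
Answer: 56 + 79*√51 ≈ 620.17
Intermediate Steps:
56 + √(4 + 47)*79 = 56 + √51*79 = 56 + 79*√51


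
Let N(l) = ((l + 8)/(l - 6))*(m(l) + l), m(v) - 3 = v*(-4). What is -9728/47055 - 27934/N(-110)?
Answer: -25467468028/266378355 ≈ -95.606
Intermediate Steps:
m(v) = 3 - 4*v (m(v) = 3 + v*(-4) = 3 - 4*v)
N(l) = (3 - 3*l)*(8 + l)/(-6 + l) (N(l) = ((l + 8)/(l - 6))*((3 - 4*l) + l) = ((8 + l)/(-6 + l))*(3 - 3*l) = (3 - 3*l)*(8 + l)/(-6 + l))
-9728/47055 - 27934/N(-110) = -9728/47055 - 27934*(-6 - 110)/(3*(8 - 1*(-110)**2 - 7*(-110))) = -9728*1/47055 - 27934*(-116/(3*(8 - 1*12100 + 770))) = -9728/47055 - 27934*(-116/(3*(8 - 12100 + 770))) = -9728/47055 - 27934/(3*(-1/116)*(-11322)) = -9728/47055 - 27934/16983/58 = -9728/47055 - 27934*58/16983 = -9728/47055 - 1620172/16983 = -25467468028/266378355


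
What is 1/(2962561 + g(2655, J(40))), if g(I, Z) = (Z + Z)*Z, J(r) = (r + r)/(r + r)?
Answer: 1/2962563 ≈ 3.3755e-7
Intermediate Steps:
J(r) = 1 (J(r) = (2*r)/((2*r)) = (2*r)*(1/(2*r)) = 1)
g(I, Z) = 2*Z² (g(I, Z) = (2*Z)*Z = 2*Z²)
1/(2962561 + g(2655, J(40))) = 1/(2962561 + 2*1²) = 1/(2962561 + 2*1) = 1/(2962561 + 2) = 1/2962563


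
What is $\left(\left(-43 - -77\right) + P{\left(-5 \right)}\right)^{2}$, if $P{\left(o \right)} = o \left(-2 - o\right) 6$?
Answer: $3136$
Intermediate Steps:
$P{\left(o \right)} = 6 o \left(-2 - o\right)$
$\left(\left(-43 - -77\right) + P{\left(-5 \right)}\right)^{2} = \left(\left(-43 - -77\right) - - 30 \left(2 - 5\right)\right)^{2} = \left(\left(-43 + 77\right) - \left(-30\right) \left(-3\right)\right)^{2} = \left(34 - 90\right)^{2} = \left(-56\right)^{2} = 3136$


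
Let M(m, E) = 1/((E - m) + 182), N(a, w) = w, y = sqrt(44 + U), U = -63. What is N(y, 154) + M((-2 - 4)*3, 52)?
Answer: 38809/252 ≈ 154.00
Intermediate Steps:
y = I*sqrt(19) (y = sqrt(44 - 63) = sqrt(-19) = I*sqrt(19) ≈ 4.3589*I)
M(m, E) = 1/(182 + E - m)
N(y, 154) + M((-2 - 4)*3, 52) = 154 + 1/(182 + 52 - (-2 - 4)*3) = 154 + 1/(182 + 52 - (-6)*3) = 154 + 1/(182 + 52 - 1*(-18)) = 154 + 1/(182 + 52 + 18) = 154 + 1/252 = 38809/252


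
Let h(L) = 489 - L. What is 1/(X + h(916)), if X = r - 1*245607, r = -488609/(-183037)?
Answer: -183037/45032836649 ≈ -4.0645e-6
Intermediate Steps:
r = 488609/183037 (r = -488609*(-1/183037) = 488609/183037 ≈ 2.6695)
X = -44954679850/183037 (X = 488609/183037 - 1*245607 = 488609/183037 - 245607 = -44954679850/183037 ≈ -2.4560e+5)
1/(X + h(916)) = 1/(-44954679850/183037 + (489 - 1*916)) = 1/(-44954679850/183037 + (489 - 916)) = 1/(-44954679850/183037 - 427) = 1/(-45032836649/183037) = -183037/45032836649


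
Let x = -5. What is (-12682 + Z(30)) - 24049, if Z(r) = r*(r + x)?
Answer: -35981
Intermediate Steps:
Z(r) = r*(-5 + r) (Z(r) = r*(r - 5) = r*(-5 + r))
(-12682 + Z(30)) - 24049 = (-12682 + 30*(-5 + 30)) - 24049 = (-12682 + 30*25) - 24049 = (-12682 + 750) - 24049 = -11932 - 24049 = -35981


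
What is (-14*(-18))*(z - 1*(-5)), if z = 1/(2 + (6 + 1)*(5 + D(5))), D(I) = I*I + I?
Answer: 311472/247 ≈ 1261.0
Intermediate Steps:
D(I) = I + I**2 (D(I) = I**2 + I = I + I**2)
z = 1/247 (z = 1/(2 + (6 + 1)*(5 + 5*(1 + 5))) = 1/(2 + 7*(5 + 5*6)) = 1/(2 + 7*(5 + 30)) = 1/(2 + 7*35) = 1/(2 + 245) = 1/247 ≈ 0.0040486)
(-14*(-18))*(z - 1*(-5)) = (-14*(-18))*(1/247 - 1*(-5)) = 252*(1/247 + 5) = 252*(1236/247) = 311472/247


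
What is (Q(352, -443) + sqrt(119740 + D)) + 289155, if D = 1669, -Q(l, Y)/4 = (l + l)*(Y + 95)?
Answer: 1269123 + sqrt(121409) ≈ 1.2695e+6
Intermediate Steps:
Q(l, Y) = -8*l*(95 + Y) (Q(l, Y) = -4*(l + l)*(Y + 95) = -4*2*l*(95 + Y) = -8*l*(95 + Y))
(Q(352, -443) + sqrt(119740 + D)) + 289155 = (-8*352*(95 - 443) + sqrt(119740 + 1669)) + 289155 = (-8*352*(-348) + sqrt(121409)) + 289155 = (979968 + sqrt(121409)) + 289155 = 1269123 + sqrt(121409)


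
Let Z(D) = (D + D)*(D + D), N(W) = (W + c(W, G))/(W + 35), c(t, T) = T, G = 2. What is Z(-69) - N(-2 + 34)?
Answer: 1275914/67 ≈ 19044.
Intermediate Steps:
N(W) = (2 + W)/(35 + W) (N(W) = (W + 2)/(W + 35) = (2 + W)/(35 + W))
Z(D) = 4*D² (Z(D) = (2*D)*(2*D) = 4*D²)
Z(-69) - N(-2 + 34) = 4*(-69)² - (2 + (-2 + 34))/(35 + (-2 + 34)) = 4*4761 - (2 + 32)/(35 + 32) = 19044 - 34/67 = 1275914/67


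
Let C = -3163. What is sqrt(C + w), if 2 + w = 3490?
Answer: 5*sqrt(13) ≈ 18.028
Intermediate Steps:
w = 3488 (w = -2 + 3490 = 3488)
sqrt(C + w) = sqrt(-3163 + 3488) = sqrt(325) = 5*sqrt(13)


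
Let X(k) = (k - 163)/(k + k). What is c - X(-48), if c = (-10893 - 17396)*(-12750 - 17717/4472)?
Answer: 19361800660607/53664 ≈ 3.6080e+8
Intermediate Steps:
X(k) = (-163 + k)/(2*k) (X(k) = (-163 + k)/((2*k)) = (-163 + k)*(1/(2*k)) = (-163 + k)/(2*k))
c = 1613483398213/4472 (c = -28289*(-12750 - 17717*1/4472) = -28289*(-12750 - 17717/4472) = -28289*(-57035717/4472) = 1613483398213/4472 ≈ 3.6080e+8)
c - X(-48) = 1613483398213/4472 - (-163 - 48)/(2*(-48)) = 1613483398213/4472 - (-1)*(-211)/(2*48) = 1613483398213/4472 - 1*211/96 = 1613483398213/4472 - 211/96 = 19361800660607/53664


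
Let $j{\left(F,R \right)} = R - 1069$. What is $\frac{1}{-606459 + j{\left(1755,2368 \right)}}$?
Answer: $- \frac{1}{605160} \approx -1.6525 \cdot 10^{-6}$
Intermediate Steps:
$j{\left(F,R \right)} = -1069 + R$ ($j{\left(F,R \right)} = R - 1069 = -1069 + R$)
$\frac{1}{-606459 + j{\left(1755,2368 \right)}} = \frac{1}{-606459 + \left(-1069 + 2368\right)} = \frac{1}{-606459 + 1299} = \frac{1}{-605160} = - \frac{1}{605160}$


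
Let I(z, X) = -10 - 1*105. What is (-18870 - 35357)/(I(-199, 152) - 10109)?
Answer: 54227/10224 ≈ 5.3039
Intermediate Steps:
I(z, X) = -115 (I(z, X) = -10 - 105 = -115)
(-18870 - 35357)/(I(-199, 152) - 10109) = (-18870 - 35357)/(-115 - 10109) = -54227/(-10224) = -54227*(-1/10224) = 54227/10224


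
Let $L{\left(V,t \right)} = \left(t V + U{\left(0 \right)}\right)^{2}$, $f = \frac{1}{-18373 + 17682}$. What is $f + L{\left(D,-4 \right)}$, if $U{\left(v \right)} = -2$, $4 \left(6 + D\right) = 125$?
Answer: $\frac{7330818}{691} \approx 10609.0$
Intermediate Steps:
$D = \frac{101}{4}$ ($D = -6 + \frac{1}{4} \cdot 125 = -6 + \frac{125}{4} = \frac{101}{4} \approx 25.25$)
$f = - \frac{1}{691}$ ($f = \frac{1}{-691} = - \frac{1}{691} \approx -0.0014472$)
$L{\left(V,t \right)} = \left(-2 + V t\right)^{2}$ ($L{\left(V,t \right)} = \left(t V - 2\right)^{2} = \left(V t - 2\right)^{2} = \left(-2 + V t\right)^{2}$)
$f + L{\left(D,-4 \right)} = - \frac{1}{691} + \left(-2 + \frac{101}{4} \left(-4\right)\right)^{2} = - \frac{1}{691} + \left(-2 - 101\right)^{2} = - \frac{1}{691} + \left(-103\right)^{2} = - \frac{1}{691} + 10609 = \frac{7330818}{691}$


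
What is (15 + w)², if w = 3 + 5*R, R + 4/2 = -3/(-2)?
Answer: 961/4 ≈ 240.25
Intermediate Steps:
R = -½ (R = -2 - 3/(-2) = -2 - 3*(-½) = -2 + 3/2 = -½ ≈ -0.50000)
w = ½ (w = 3 + 5*(-½) = 3 - 5/2 = ½ ≈ 0.50000)
(15 + w)² = (15 + ½)² = (31/2)² = 961/4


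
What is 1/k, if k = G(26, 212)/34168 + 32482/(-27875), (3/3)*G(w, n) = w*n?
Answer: -119054125/119524747 ≈ -0.99606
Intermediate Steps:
G(w, n) = n*w (G(w, n) = w*n = n*w)
k = -119524747/119054125 (k = (212*26)/34168 + 32482/(-27875) = 5512*(1/34168) + 32482*(-1/27875) = 689/4271 - 32482/27875 = -119524747/119054125 ≈ -1.0040)
1/k = 1/(-119524747/119054125) = -119054125/119524747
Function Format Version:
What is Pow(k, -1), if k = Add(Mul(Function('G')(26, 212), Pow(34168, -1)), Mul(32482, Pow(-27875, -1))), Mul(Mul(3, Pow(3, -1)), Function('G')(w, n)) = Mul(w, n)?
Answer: Rational(-119054125, 119524747) ≈ -0.99606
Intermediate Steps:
Function('G')(w, n) = Mul(n, w) (Function('G')(w, n) = Mul(w, n) = Mul(n, w))
k = Rational(-119524747, 119054125) (k = Add(Mul(Mul(212, 26), Pow(34168, -1)), Mul(32482, Pow(-27875, -1))) = Add(Mul(5512, Rational(1, 34168)), Mul(32482, Rational(-1, 27875))) = Add(Rational(689, 4271), Rational(-32482, 27875)) = Rational(-119524747, 119054125) ≈ -1.0040)
Pow(k, -1) = Pow(Rational(-119524747, 119054125), -1) = Rational(-119054125, 119524747)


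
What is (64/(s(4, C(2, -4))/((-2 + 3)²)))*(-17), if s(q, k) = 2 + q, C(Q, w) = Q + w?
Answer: -544/3 ≈ -181.33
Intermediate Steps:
(64/(s(4, C(2, -4))/((-2 + 3)²)))*(-17) = (64/((2 + 4)/((-2 + 3)²)))*(-17) = (64/(6/(1²)))*(-17) = (64/(6/1))*(-17) = (64/(6*1))*(-17) = (64/6)*(-17) = ((⅙)*64)*(-17) = (32/3)*(-17) = -544/3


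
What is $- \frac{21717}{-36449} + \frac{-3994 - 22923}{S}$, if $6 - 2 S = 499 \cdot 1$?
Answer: $\frac{15534661}{141491} \approx 109.79$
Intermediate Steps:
$S = - \frac{493}{2}$ ($S = 3 - \frac{499 \cdot 1}{2} = 3 - \frac{499}{2} = - \frac{493}{2} \approx -246.5$)
$- \frac{21717}{-36449} + \frac{-3994 - 22923}{S} = - \frac{21717}{-36449} + \frac{-3994 - 22923}{- \frac{493}{2}} = \left(-21717\right) \left(- \frac{1}{36449}\right) - - \frac{53834}{493} = \frac{171}{287} + \frac{53834}{493} = \frac{15534661}{141491}$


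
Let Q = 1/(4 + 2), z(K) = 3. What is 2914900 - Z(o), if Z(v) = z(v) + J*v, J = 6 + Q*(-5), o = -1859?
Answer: 17547011/6 ≈ 2.9245e+6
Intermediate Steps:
Q = ⅙ (Q = 1/6 = ⅙ ≈ 0.16667)
J = 31/6 (J = 6 + (⅙)*(-5) = 6 - ⅚ = 31/6 ≈ 5.1667)
Z(v) = 3 + 31*v/6
2914900 - Z(o) = 2914900 - (3 + (31/6)*(-1859)) = 2914900 - (3 - 57629/6) = 2914900 - 1*(-57611/6) = 2914900 + 57611/6 = 17547011/6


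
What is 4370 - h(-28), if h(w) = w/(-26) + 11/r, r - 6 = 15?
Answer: 1192573/273 ≈ 4368.4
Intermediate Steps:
r = 21 (r = 6 + 15 = 21)
h(w) = 11/21 - w/26 (h(w) = w/(-26) + 11/21 = w*(-1/26) + 11*(1/21) = -w/26 + 11/21 = 11/21 - w/26)
4370 - h(-28) = 4370 - (11/21 - 1/26*(-28)) = 4370 - (11/21 + 14/13) = 4370 - 1*437/273 = 4370 - 437/273 = 1192573/273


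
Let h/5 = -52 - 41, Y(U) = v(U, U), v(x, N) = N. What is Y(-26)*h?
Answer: 12090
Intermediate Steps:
Y(U) = U
h = -465 (h = 5*(-52 - 41) = 5*(-93) = -465)
Y(-26)*h = -26*(-465) = 12090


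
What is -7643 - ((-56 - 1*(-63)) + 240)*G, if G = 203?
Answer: -57784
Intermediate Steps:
-7643 - ((-56 - 1*(-63)) + 240)*G = -7643 - ((-56 - 1*(-63)) + 240)*203 = -7643 - ((-56 + 63) + 240)*203 = -7643 - (7 + 240)*203 = -7643 - 247*203 = -7643 - 1*50141 = -7643 - 50141 = -57784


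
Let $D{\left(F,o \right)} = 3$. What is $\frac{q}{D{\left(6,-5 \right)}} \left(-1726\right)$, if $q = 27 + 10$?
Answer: $- \frac{63862}{3} \approx -21287.0$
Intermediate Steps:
$q = 37$
$\frac{q}{D{\left(6,-5 \right)}} \left(-1726\right) = \frac{37}{3} \left(-1726\right) = - \frac{63862}{3}$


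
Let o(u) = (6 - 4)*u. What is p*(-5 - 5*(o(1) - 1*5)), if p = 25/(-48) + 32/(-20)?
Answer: -509/24 ≈ -21.208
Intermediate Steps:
o(u) = 2*u
p = -509/240 (p = 25*(-1/48) + 32*(-1/20) = -25/48 - 8/5 = -509/240 ≈ -2.1208)
p*(-5 - 5*(o(1) - 1*5)) = -509*(-5 - 5*(2*1 - 1*5))/240 = -509*(-5 - 5*(2 - 5))/240 = -509*(-5 - 5*(-3))/240 = -509*(-5 + 15)/240 = -509/240*10 = -509/24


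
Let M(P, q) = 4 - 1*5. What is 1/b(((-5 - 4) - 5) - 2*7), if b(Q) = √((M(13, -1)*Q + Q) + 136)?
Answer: √34/68 ≈ 0.085749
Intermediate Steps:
M(P, q) = -1 (M(P, q) = 4 - 5 = -1)
b(Q) = 2*√34 (b(Q) = √((-Q + Q) + 136) = √(0 + 136) = √136 = 2*√34)
1/b(((-5 - 4) - 5) - 2*7) = 1/(2*√34) = √34/68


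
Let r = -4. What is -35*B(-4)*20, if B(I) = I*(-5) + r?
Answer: -11200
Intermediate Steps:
B(I) = -4 - 5*I (B(I) = I*(-5) - 4 = -5*I - 4 = -4 - 5*I)
-35*B(-4)*20 = -35*(-4 - 5*(-4))*20 = -35*(-4 + 20)*20 = -35*16*20 = -560*20 = -11200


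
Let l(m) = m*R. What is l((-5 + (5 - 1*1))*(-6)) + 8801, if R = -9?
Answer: 8747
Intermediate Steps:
l(m) = -9*m (l(m) = m*(-9) = -9*m)
l((-5 + (5 - 1*1))*(-6)) + 8801 = -9*(-5 + (5 - 1*1))*(-6) + 8801 = -9*(-5 + (5 - 1))*(-6) + 8801 = -9*(-5 + 4)*(-6) + 8801 = -(-9)*(-6) + 8801 = -9*6 + 8801 = -54 + 8801 = 8747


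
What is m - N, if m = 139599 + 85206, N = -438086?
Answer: 662891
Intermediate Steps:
m = 224805
m - N = 224805 - 1*(-438086) = 224805 + 438086 = 662891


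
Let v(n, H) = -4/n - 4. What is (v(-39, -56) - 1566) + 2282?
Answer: 27772/39 ≈ 712.10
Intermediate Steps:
v(n, H) = -4 - 4/n
(v(-39, -56) - 1566) + 2282 = ((-4 - 4/(-39)) - 1566) + 2282 = ((-4 - 4*(-1/39)) - 1566) + 2282 = ((-4 + 4/39) - 1566) + 2282 = (-152/39 - 1566) + 2282 = -61226/39 + 2282 = 27772/39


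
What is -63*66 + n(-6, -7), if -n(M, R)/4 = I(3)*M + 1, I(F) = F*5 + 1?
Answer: -3778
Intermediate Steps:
I(F) = 1 + 5*F (I(F) = 5*F + 1 = 1 + 5*F)
n(M, R) = -4 - 64*M (n(M, R) = -4*((1 + 5*3)*M + 1) = -4*((1 + 15)*M + 1) = -4*(16*M + 1) = -4*(1 + 16*M) = -4 - 64*M)
-63*66 + n(-6, -7) = -63*66 + (-4 - 64*(-6)) = -4158 + (-4 + 384) = -4158 + 380 = -3778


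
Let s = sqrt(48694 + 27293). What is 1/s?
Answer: sqrt(8443)/25329 ≈ 0.0036277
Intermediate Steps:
s = 3*sqrt(8443) (s = sqrt(75987) = 3*sqrt(8443) ≈ 275.66)
1/s = 1/(3*sqrt(8443)) = sqrt(8443)/25329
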